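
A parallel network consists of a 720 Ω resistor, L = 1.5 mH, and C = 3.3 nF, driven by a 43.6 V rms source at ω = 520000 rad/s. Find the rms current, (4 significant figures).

X_L = ωL = 780.0 Ω
X_C = 1/(ωC) = 582.8 Ω
Parallel: admittances add. Y = 1/R + 1/(jωL) + jωC
Y = (0.001389 + j0.0004339) S
|Y| = 0.001455 S → |Z| = 1/|Y| = 687.2 Ω, ∠Z = −∠Y = -17.35°
I = V/|Z| = 43.6/687.2 = 63.44 mA

63.44 mA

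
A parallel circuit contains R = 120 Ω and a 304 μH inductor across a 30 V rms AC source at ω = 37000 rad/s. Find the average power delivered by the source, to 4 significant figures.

X_L = ωL = 11.25 Ω
Parallel: admittances add. Y = 1/R + 1/(jωL)
Y = (0.008333 − j0.08890) S
|Y| = 0.08929 S → |Z| = 1/|Y| = 11.20 Ω, ∠Z = −∠Y = 84.65°
I = V/|Z| = 2.679 A
P = VI cos φ = 30 × 2.679 × cos(84.65°) = 7.500 W

7.500 W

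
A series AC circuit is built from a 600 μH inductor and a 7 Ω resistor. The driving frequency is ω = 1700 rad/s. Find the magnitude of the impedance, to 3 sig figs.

X_L = ωL = 1.02 Ω
Z = 7.00 + j1.02 Ω
|Z| = √(7.00² + 1.02²) = 7.07 Ω

7.07 Ω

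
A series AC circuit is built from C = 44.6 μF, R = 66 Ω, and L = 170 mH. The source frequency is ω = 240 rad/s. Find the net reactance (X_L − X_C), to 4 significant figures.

X_L = ωL = 40.80 Ω
X_C = 1/(ωC) = 93.42 Ω
X = 40.80 − 93.42 = -52.62 Ω

-52.62 Ω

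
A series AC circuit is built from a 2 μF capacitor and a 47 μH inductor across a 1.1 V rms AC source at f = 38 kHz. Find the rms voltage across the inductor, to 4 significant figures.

1.352 V

ω = 2πf = 238800 rad/s
X_L = ωL = 11.22 Ω
X_C = 1/(ωC) = 2.094 Ω
Net reactance X = X_L − X_C = 9.128 Ω
Z = j9.128 Ω
|Z| = √(0² + 9.128²) = 9.128 Ω
I = V/|Z| = 120.5 mA
V_L = I·|Z_L| = 0.1205 × 11.22 = 1.352 V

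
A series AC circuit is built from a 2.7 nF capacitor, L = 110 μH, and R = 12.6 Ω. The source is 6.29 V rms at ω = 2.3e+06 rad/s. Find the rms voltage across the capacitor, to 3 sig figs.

X_L = ωL = 253 Ω
X_C = 1/(ωC) = 161 Ω
Net reactance X = X_L − X_C = 92.0 Ω
Z = 12.6 + j92.0 Ω
|Z| = √(12.6² + 92.0²) = 92.8 Ω
I = V/|Z| = 67.8 mA
V_C = I·|Z_C| = 0.0678 × 161 = 10.9 V

10.9 V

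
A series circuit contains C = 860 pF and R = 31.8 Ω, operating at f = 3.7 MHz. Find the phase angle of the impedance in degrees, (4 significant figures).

-57.55°

ω = 2πf = 2.325e+07 rad/s
X_C = 1/(ωC) = 50.02 Ω
Z = 31.80 − j50.02 Ω
|Z| = √(31.80² + 50.02²) = 59.27 Ω
∠Z = arctan(-50.02/31.80) = -57.55°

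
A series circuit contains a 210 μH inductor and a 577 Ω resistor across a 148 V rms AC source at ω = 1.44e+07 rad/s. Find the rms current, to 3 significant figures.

48.1 mA

X_L = ωL = 3020 Ω
Z = 577 + j3020 Ω
|Z| = √(577² + 3020²) = 3080 Ω
I = V/|Z| = 148/3080 = 48.1 mA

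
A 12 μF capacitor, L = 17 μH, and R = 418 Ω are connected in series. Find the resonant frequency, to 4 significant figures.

11.14 kHz

ω₀ = 1/√(LC) = 1/√(1.7e-05 × 1.2e-05) = 70010 rad/s
f₀ = ω₀/(2π) = 11.14 kHz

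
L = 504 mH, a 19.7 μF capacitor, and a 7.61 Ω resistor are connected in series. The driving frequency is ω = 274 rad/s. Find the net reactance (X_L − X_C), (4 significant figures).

X_L = ωL = 138.1 Ω
X_C = 1/(ωC) = 185.3 Ω
X = 138.1 − 185.3 = -47.16 Ω

-47.16 Ω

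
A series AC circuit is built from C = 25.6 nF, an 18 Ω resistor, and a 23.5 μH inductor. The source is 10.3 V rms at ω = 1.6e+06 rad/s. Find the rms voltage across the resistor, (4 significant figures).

X_L = ωL = 37.60 Ω
X_C = 1/(ωC) = 24.41 Ω
Net reactance X = X_L − X_C = 13.19 Ω
Z = 18.00 + j13.19 Ω
|Z| = √(18.00² + 13.19²) = 22.31 Ω
I = V/|Z| = 461.6 mA
V_R = I·|Z_R| = 0.4616 × 18.00 = 8.309 V

8.309 V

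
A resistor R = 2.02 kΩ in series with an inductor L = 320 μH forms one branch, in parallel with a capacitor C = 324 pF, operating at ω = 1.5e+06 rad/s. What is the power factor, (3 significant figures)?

0.781

X_L = ωL = 480 Ω
X_C = 1/(ωC) = 2060 Ω
Branch 1 (R+jX_L): Z₁ = 2020 + j480 Ω, |Z₁| = 2080 Ω
Branch 2 (−jX_C): Z₂ = −j2060 Ω
Parallel: Z = Z₁Z₂/(Z₁+Z₂), |Z| = 1670 Ω, ∠Z = -38.6°
cos φ = cos(-38.6°) = 0.781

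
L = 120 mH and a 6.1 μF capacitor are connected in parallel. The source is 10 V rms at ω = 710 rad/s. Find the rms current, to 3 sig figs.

X_L = ωL = 85.2 Ω
X_C = 1/(ωC) = 231 Ω
Parallel: admittances add. Y = 1/(jωL) + jωC
Y = (0 − j0.00741) S
|Y| = 0.00741 S → |Z| = 1/|Y| = 135 Ω, ∠Z = −∠Y = 90.0°
I = V/|Z| = 10/135 = 74.1 mA

74.1 mA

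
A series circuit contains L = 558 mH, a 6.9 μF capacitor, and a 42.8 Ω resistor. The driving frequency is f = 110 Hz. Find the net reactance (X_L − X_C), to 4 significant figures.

176.0 Ω

ω = 2πf = 691.2 rad/s
X_L = ωL = 385.7 Ω
X_C = 1/(ωC) = 209.7 Ω
X = 385.7 − 209.7 = 176.0 Ω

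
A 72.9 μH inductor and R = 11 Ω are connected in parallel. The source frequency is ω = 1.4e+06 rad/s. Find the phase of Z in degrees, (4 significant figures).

X_L = ωL = 102.1 Ω
Parallel: admittances add. Y = 1/R + 1/(jωL)
Y = (0.09091 − j0.009798) S
|Y| = 0.09144 S → |Z| = 1/|Y| = 10.94 Ω, ∠Z = −∠Y = 6.152°

6.152°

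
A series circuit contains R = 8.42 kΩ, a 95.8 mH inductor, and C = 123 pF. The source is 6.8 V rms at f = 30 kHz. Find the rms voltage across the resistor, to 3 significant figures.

ω = 2πf = 188500 rad/s
X_L = ωL = 18100 Ω
X_C = 1/(ωC) = 43100 Ω
Net reactance X = X_L − X_C = -25100 Ω
Z = 8420 − j25100 Ω
|Z| = √(8420² + 25100²) = 26400 Ω
I = V/|Z| = 257 μA
V_R = I·|Z_R| = 0.000257 × 8420 = 2.16 V

2.16 V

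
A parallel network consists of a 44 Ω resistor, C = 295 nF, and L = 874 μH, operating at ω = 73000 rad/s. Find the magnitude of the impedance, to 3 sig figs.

42.6 Ω

X_L = ωL = 63.8 Ω
X_C = 1/(ωC) = 46.4 Ω
Parallel: admittances add. Y = 1/R + 1/(jωL) + jωC
Y = (0.0227 + j0.00586) S
|Y| = 0.0235 S → |Z| = 1/|Y| = 42.6 Ω, ∠Z = −∠Y = -14.5°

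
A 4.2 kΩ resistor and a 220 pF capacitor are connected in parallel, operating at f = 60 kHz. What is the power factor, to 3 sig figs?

0.944

ω = 2πf = 377000 rad/s
X_C = 1/(ωC) = 12100 Ω
Parallel: admittances add. Y = 1/R + jωC
Y = (0.000238 + j8.29e-05) S
|Y| = 0.000252 S → |Z| = 1/|Y| = 3970 Ω, ∠Z = −∠Y = -19.2°
cos φ = cos(-19.2°) = 0.944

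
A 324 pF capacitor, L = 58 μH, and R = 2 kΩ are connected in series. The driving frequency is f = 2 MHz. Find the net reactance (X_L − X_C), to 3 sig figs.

ω = 2πf = 1.257e+07 rad/s
X_L = ωL = 729 Ω
X_C = 1/(ωC) = 246 Ω
X = 729 − 246 = 483 Ω

483 Ω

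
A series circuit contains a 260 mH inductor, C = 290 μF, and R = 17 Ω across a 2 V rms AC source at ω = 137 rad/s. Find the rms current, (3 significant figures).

100 mA

X_L = ωL = 35.6 Ω
X_C = 1/(ωC) = 25.2 Ω
Net reactance X = X_L − X_C = 10.5 Ω
Z = 17.0 + j10.5 Ω
|Z| = √(17.0² + 10.5²) = 20.0 Ω
I = V/|Z| = 2/20.0 = 100 mA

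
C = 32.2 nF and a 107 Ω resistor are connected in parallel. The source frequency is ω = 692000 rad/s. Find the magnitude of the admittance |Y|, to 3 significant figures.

24.2 mS

X_C = 1/(ωC) = 44.9 Ω
Parallel: admittances add. Y = 1/R + jωC
Y = (0.00935 + j0.0223) S
|Y| = 0.0242 S → |Z| = 1/|Y| = 41.4 Ω, ∠Z = −∠Y = -67.2°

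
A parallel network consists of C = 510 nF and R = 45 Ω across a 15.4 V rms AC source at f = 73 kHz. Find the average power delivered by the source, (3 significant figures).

5.27 W

ω = 2πf = 458700 rad/s
X_C = 1/(ωC) = 4.27 Ω
Parallel: admittances add. Y = 1/R + jωC
Y = (0.0222 + j0.234) S
|Y| = 0.235 S → |Z| = 1/|Y| = 4.26 Ω, ∠Z = −∠Y = -84.6°
I = V/|Z| = 3.62 A
P = VI cos φ = 15.4 × 3.62 × cos(-84.6°) = 5.27 W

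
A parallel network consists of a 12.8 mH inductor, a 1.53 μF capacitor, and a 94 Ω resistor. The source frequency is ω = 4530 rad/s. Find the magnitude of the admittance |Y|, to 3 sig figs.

14.8 mS

X_L = ωL = 58.0 Ω
X_C = 1/(ωC) = 144 Ω
Parallel: admittances add. Y = 1/R + 1/(jωL) + jωC
Y = (0.0106 − j0.0103) S
|Y| = 0.0148 S → |Z| = 1/|Y| = 67.5 Ω, ∠Z = −∠Y = 44.1°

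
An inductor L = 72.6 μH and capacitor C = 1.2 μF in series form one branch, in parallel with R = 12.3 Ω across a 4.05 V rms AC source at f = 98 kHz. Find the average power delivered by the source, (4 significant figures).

ω = 2πf = 615800 rad/s
X_L = ωL = 44.70 Ω
X_C = 1/(ωC) = 1.353 Ω
Branch 1: Z₁ = R = 12.30 Ω
Branch 2 (series LC): Z₂ = j(X_L − X_C) = j43.35 Ω
Parallel: Z = Z₁Z₂/(Z₁+Z₂), |Z| = 11.83 Ω, ∠Z = 15.84°
I = V/|Z| = 342.3 mA
P = VI cos φ = 4.05 × 0.3423 × cos(15.84°) = 1.334 W

1.334 W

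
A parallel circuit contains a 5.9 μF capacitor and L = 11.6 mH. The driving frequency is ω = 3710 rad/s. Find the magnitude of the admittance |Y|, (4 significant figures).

X_L = ωL = 43.04 Ω
X_C = 1/(ωC) = 45.69 Ω
Parallel: admittances add. Y = 1/(jωL) + jωC
Y = (0 − j0.001347) S
|Y| = 0.001347 S → |Z| = 1/|Y| = 742.2 Ω, ∠Z = −∠Y = 90.00°

1.347 mS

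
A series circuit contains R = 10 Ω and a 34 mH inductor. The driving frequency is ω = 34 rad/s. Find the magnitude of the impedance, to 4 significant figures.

10.07 Ω

X_L = ωL = 1.156 Ω
Z = 10.00 + j1.156 Ω
|Z| = √(10.00² + 1.156²) = 10.07 Ω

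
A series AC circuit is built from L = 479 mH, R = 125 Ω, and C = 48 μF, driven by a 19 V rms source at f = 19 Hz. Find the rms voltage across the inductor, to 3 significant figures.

ω = 2πf = 119.4 rad/s
X_L = ωL = 57.2 Ω
X_C = 1/(ωC) = 175 Ω
Net reactance X = X_L − X_C = -117 Ω
Z = 125 − j117 Ω
|Z| = √(125² + 117²) = 171 Ω
I = V/|Z| = 111 mA
V_L = I·|Z_L| = 0.111 × 57.2 = 6.34 V

6.34 V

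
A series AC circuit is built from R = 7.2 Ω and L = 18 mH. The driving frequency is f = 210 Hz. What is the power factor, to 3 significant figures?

ω = 2πf = 1319 rad/s
X_L = ωL = 23.8 Ω
Z = 7.20 + j23.8 Ω
|Z| = √(7.20² + 23.8²) = 24.8 Ω
∠Z = arctan(23.8/7.20) = 73.1°
cos φ = cos(73.1°) = 0.290

0.290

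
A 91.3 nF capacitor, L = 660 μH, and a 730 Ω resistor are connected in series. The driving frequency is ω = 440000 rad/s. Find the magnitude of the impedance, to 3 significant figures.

X_L = ωL = 290 Ω
X_C = 1/(ωC) = 24.9 Ω
Net reactance X = X_L − X_C = 266 Ω
Z = 730 + j266 Ω
|Z| = √(730² + 266²) = 777 Ω

777 Ω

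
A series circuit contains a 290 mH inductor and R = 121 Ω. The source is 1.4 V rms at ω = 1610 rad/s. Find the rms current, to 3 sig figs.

2.90 mA

X_L = ωL = 467 Ω
Z = 121 + j467 Ω
|Z| = √(121² + 467²) = 482 Ω
I = V/|Z| = 1.4/482 = 2.90 mA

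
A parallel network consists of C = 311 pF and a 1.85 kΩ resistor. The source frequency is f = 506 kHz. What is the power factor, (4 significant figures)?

0.4797

ω = 2πf = 3.179e+06 rad/s
X_C = 1/(ωC) = 1011 Ω
Parallel: admittances add. Y = 1/R + jωC
Y = (0.0005405 + j0.0009888) S
|Y| = 0.001127 S → |Z| = 1/|Y| = 887.4 Ω, ∠Z = −∠Y = -61.34°
cos φ = cos(-61.34°) = 0.4797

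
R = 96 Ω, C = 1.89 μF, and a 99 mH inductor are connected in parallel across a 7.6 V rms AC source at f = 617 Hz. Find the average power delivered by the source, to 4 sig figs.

601.7 mW

ω = 2πf = 3877 rad/s
X_L = ωL = 383.8 Ω
X_C = 1/(ωC) = 136.5 Ω
Parallel: admittances add. Y = 1/R + 1/(jωL) + jωC
Y = (0.01042 + j0.004721) S
|Y| = 0.01144 S → |Z| = 1/|Y| = 87.44 Ω, ∠Z = −∠Y = -24.38°
I = V/|Z| = 86.92 mA
P = VI cos φ = 7.6 × 0.08692 × cos(-24.38°) = 601.7 mW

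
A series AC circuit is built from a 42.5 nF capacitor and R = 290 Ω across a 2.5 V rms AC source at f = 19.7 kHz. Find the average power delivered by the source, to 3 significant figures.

ω = 2πf = 123800 rad/s
X_C = 1/(ωC) = 190 Ω
Z = 290 − j190 Ω
|Z| = √(290² + 190²) = 347 Ω
∠Z = arctan(-190/290) = -33.2°
I = V/|Z| = 7.21 mA
P = VI cos φ = 2.5 × 0.00721 × cos(-33.2°) = 15.1 mW

15.1 mW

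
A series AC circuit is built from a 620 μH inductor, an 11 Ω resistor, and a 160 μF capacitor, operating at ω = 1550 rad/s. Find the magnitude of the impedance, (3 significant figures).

11.4 Ω

X_L = ωL = 0.961 Ω
X_C = 1/(ωC) = 4.03 Ω
Net reactance X = X_L − X_C = -3.07 Ω
Z = 11.0 − j3.07 Ω
|Z| = √(11.0² + 3.07²) = 11.4 Ω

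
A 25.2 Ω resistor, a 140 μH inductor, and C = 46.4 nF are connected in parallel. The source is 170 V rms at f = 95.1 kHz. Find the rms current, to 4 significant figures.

ω = 2πf = 597500 rad/s
X_L = ωL = 83.65 Ω
X_C = 1/(ωC) = 36.07 Ω
Parallel: admittances add. Y = 1/R + 1/(jωL) + jωC
Y = (0.03968 + j0.01577) S
|Y| = 0.04270 S → |Z| = 1/|Y| = 23.42 Ω, ∠Z = −∠Y = -21.67°
I = V/|Z| = 170/23.42 = 7.259 A

7.259 A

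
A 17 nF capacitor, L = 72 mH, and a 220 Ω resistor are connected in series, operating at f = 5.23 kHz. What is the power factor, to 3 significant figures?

0.357

ω = 2πf = 32860 rad/s
X_L = ωL = 2370 Ω
X_C = 1/(ωC) = 1790 Ω
Net reactance X = X_L − X_C = 576 Ω
Z = 220 + j576 Ω
|Z| = √(220² + 576²) = 617 Ω
∠Z = arctan(576/220) = 69.1°
cos φ = cos(69.1°) = 0.357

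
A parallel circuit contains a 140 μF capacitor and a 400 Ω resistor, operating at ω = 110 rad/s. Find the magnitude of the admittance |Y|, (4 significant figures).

15.60 mS

X_C = 1/(ωC) = 64.94 Ω
Parallel: admittances add. Y = 1/R + jωC
Y = (0.002500 + j0.01540) S
|Y| = 0.01560 S → |Z| = 1/|Y| = 64.10 Ω, ∠Z = −∠Y = -80.78°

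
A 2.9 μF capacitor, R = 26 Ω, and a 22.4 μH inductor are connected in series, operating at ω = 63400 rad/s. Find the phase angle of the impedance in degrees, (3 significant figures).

X_L = ωL = 1.42 Ω
X_C = 1/(ωC) = 5.44 Ω
Net reactance X = X_L − X_C = -4.02 Ω
Z = 26.0 − j4.02 Ω
|Z| = √(26.0² + 4.02²) = 26.3 Ω
∠Z = arctan(-4.02/26.0) = -8.79°

-8.79°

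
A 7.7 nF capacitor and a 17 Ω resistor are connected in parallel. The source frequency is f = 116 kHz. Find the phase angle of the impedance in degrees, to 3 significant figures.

-5.45°

ω = 2πf = 728800 rad/s
X_C = 1/(ωC) = 178 Ω
Parallel: admittances add. Y = 1/R + jωC
Y = (0.0588 + j0.00561) S
|Y| = 0.0591 S → |Z| = 1/|Y| = 16.9 Ω, ∠Z = −∠Y = -5.45°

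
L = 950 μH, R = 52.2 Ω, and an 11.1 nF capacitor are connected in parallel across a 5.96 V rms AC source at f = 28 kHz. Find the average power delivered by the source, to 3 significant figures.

680 mW

ω = 2πf = 175900 rad/s
X_L = ωL = 167 Ω
X_C = 1/(ωC) = 512 Ω
Parallel: admittances add. Y = 1/R + 1/(jωL) + jωC
Y = (0.0192 − j0.00403) S
|Y| = 0.0196 S → |Z| = 1/|Y| = 51.1 Ω, ∠Z = −∠Y = 11.9°
I = V/|Z| = 117 mA
P = VI cos φ = 5.96 × 0.117 × cos(11.9°) = 680 mW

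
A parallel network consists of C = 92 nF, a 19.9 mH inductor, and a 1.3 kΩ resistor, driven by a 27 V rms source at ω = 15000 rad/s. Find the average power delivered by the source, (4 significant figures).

560.8 mW

X_L = ωL = 298.5 Ω
X_C = 1/(ωC) = 724.6 Ω
Parallel: admittances add. Y = 1/R + 1/(jωL) + jωC
Y = (0.0007692 − j0.001970) S
|Y| = 0.002115 S → |Z| = 1/|Y| = 472.8 Ω, ∠Z = −∠Y = 68.67°
I = V/|Z| = 57.10 mA
P = VI cos φ = 27 × 0.05710 × cos(68.67°) = 560.8 mW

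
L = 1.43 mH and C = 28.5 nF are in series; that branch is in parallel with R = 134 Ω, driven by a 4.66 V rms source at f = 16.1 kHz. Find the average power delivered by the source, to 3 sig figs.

ω = 2πf = 101200 rad/s
X_L = ωL = 145 Ω
X_C = 1/(ωC) = 347 Ω
Branch 1: Z₁ = R = 134 Ω
Branch 2 (series LC): Z₂ = j(X_L − X_C) = −j202 Ω
Parallel: Z = Z₁Z₂/(Z₁+Z₂), |Z| = 112 Ω, ∠Z = -33.5°
I = V/|Z| = 41.7 mA
P = VI cos φ = 4.66 × 0.0417 × cos(-33.5°) = 162 mW

162 mW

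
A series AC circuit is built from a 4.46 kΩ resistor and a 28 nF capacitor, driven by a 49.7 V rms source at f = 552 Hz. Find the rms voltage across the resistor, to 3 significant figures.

19.8 V

ω = 2πf = 3468 rad/s
X_C = 1/(ωC) = 10300 Ω
Z = 4460 − j10300 Ω
|Z| = √(4460² + 10300²) = 11200 Ω
I = V/|Z| = 4.43 mA
V_R = I·|Z_R| = 0.00443 × 4460 = 19.8 V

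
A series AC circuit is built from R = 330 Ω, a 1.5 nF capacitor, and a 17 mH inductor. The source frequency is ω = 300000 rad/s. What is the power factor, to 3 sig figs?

0.114

X_L = ωL = 5100 Ω
X_C = 1/(ωC) = 2220 Ω
Net reactance X = X_L − X_C = 2880 Ω
Z = 330 + j2880 Ω
|Z| = √(330² + 2880²) = 2900 Ω
∠Z = arctan(2880/330) = 83.5°
cos φ = cos(83.5°) = 0.114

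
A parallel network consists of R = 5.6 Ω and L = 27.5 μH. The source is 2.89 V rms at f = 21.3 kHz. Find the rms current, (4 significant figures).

939.6 mA

ω = 2πf = 133800 rad/s
X_L = ωL = 3.680 Ω
Parallel: admittances add. Y = 1/R + 1/(jωL)
Y = (0.1786 − j0.2717) S
|Y| = 0.3251 S → |Z| = 1/|Y| = 3.076 Ω, ∠Z = −∠Y = 56.69°
I = V/|Z| = 2.89/3.076 = 939.6 mA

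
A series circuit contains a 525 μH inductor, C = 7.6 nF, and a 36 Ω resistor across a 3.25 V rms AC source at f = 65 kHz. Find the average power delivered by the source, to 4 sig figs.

29.46 mW

ω = 2πf = 408400 rad/s
X_L = ωL = 214.4 Ω
X_C = 1/(ωC) = 322.2 Ω
Net reactance X = X_L − X_C = -107.8 Ω
Z = 36.00 − j107.8 Ω
|Z| = √(36.00² + 107.8²) = 113.6 Ω
∠Z = arctan(-107.8/36.00) = -71.53°
I = V/|Z| = 28.60 mA
P = VI cos φ = 3.25 × 0.02860 × cos(-71.53°) = 29.46 mW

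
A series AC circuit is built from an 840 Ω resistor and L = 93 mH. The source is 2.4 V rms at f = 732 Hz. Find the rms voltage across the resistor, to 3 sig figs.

2.14 V

ω = 2πf = 4599 rad/s
X_L = ωL = 428 Ω
Z = 840 + j428 Ω
|Z| = √(840² + 428²) = 943 Ω
I = V/|Z| = 2.55 mA
V_R = I·|Z_R| = 0.00255 × 840 = 2.14 V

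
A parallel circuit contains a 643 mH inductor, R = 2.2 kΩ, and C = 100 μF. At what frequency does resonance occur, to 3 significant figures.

ω₀ = 1/√(LC) = 1/√(0.643 × 0.0001) = 124.7 rad/s
f₀ = ω₀/(2π) = 19.8 Hz

19.8 Hz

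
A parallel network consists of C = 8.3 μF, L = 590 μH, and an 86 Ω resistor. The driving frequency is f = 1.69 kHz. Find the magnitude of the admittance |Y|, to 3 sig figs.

72.4 mS

ω = 2πf = 10620 rad/s
X_L = ωL = 6.26 Ω
X_C = 1/(ωC) = 11.3 Ω
Parallel: admittances add. Y = 1/R + 1/(jωL) + jωC
Y = (0.0116 − j0.0715) S
|Y| = 0.0724 S → |Z| = 1/|Y| = 13.8 Ω, ∠Z = −∠Y = 80.8°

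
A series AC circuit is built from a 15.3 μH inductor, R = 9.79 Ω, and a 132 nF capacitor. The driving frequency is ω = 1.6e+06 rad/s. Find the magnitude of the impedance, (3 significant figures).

22.0 Ω

X_L = ωL = 24.5 Ω
X_C = 1/(ωC) = 4.73 Ω
Net reactance X = X_L − X_C = 19.7 Ω
Z = 9.79 + j19.7 Ω
|Z| = √(9.79² + 19.7²) = 22.0 Ω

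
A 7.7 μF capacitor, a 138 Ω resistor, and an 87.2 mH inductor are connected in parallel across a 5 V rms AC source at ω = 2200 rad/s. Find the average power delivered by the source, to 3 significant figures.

X_L = ωL = 192 Ω
X_C = 1/(ωC) = 59.0 Ω
Parallel: admittances add. Y = 1/R + 1/(jωL) + jωC
Y = (0.00725 + j0.0117) S
|Y| = 0.0138 S → |Z| = 1/|Y| = 72.5 Ω, ∠Z = −∠Y = -58.3°
I = V/|Z| = 68.9 mA
P = VI cos φ = 5 × 0.0689 × cos(-58.3°) = 181 mW

181 mW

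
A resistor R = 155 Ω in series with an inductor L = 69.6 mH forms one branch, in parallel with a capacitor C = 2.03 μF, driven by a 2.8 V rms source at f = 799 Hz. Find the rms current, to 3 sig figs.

ω = 2πf = 5020 rad/s
X_L = ωL = 349 Ω
X_C = 1/(ωC) = 98.1 Ω
Branch 1 (R+jX_L): Z₁ = 155 + j349 Ω, |Z₁| = 382 Ω
Branch 2 (−jX_C): Z₂ = −j98.1 Ω
Parallel: Z = Z₁Z₂/(Z₁+Z₂), |Z| = 127 Ω, ∠Z = -82.3°
I = V/|Z| = 2.8/127 = 22.0 mA

22.0 mA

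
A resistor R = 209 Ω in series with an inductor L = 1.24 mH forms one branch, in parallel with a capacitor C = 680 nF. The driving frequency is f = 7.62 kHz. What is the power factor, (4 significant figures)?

ω = 2πf = 47880 rad/s
X_L = ωL = 59.37 Ω
X_C = 1/(ωC) = 30.72 Ω
Branch 1 (R+jX_L): Z₁ = 209.0 + j59.37 Ω, |Z₁| = 217.3 Ω
Branch 2 (−jX_C): Z₂ = −j30.72 Ω
Parallel: Z = Z₁Z₂/(Z₁+Z₂), |Z| = 31.63 Ω, ∠Z = -81.95°
cos φ = cos(-81.95°) = 0.1401

0.1401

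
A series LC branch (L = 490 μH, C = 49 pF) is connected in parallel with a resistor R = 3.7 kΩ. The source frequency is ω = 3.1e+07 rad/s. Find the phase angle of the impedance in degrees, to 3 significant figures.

14.3°

X_L = ωL = 15200 Ω
X_C = 1/(ωC) = 658 Ω
Branch 1: Z₁ = R = 3700 Ω
Branch 2 (series LC): Z₂ = j(X_L − X_C) = j14500 Ω
Parallel: Z = Z₁Z₂/(Z₁+Z₂), |Z| = 3590 Ω, ∠Z = 14.3°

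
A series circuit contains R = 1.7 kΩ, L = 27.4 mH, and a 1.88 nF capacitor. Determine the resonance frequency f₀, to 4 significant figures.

ω₀ = 1/√(LC) = 1/√(0.0274 × 1.88e-09) = 139300 rad/s
f₀ = ω₀/(2π) = 22.18 kHz

22.18 kHz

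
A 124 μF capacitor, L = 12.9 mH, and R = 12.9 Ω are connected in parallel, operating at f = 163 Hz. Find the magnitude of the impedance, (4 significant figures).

10.76 Ω

ω = 2πf = 1024 rad/s
X_L = ωL = 13.21 Ω
X_C = 1/(ωC) = 7.874 Ω
Parallel: admittances add. Y = 1/R + 1/(jωL) + jωC
Y = (0.07752 + j0.05130) S
|Y| = 0.09296 S → |Z| = 1/|Y| = 10.76 Ω, ∠Z = −∠Y = -33.50°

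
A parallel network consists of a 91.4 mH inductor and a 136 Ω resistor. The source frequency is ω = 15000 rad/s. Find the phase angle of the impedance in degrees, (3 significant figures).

5.67°

X_L = ωL = 1370 Ω
Parallel: admittances add. Y = 1/R + 1/(jωL)
Y = (0.00735 − j0.000729) S
|Y| = 0.00739 S → |Z| = 1/|Y| = 135 Ω, ∠Z = −∠Y = 5.67°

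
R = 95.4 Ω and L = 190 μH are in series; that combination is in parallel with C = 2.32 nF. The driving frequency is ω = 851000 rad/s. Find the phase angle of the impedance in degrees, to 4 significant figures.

X_L = ωL = 161.7 Ω
X_C = 1/(ωC) = 506.5 Ω
Branch 1 (R+jX_L): Z₁ = 95.40 + j161.7 Ω, |Z₁| = 187.7 Ω
Branch 2 (−jX_C): Z₂ = −j506.5 Ω
Parallel: Z = Z₁Z₂/(Z₁+Z₂), |Z| = 265.8 Ω, ∠Z = 43.99°

43.99°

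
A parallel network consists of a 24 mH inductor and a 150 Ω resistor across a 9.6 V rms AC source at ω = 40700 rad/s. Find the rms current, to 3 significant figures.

64.8 mA

X_L = ωL = 977 Ω
Parallel: admittances add. Y = 1/R + 1/(jωL)
Y = (0.00667 − j0.00102) S
|Y| = 0.00674 S → |Z| = 1/|Y| = 148 Ω, ∠Z = −∠Y = 8.73°
I = V/|Z| = 9.6/148 = 64.8 mA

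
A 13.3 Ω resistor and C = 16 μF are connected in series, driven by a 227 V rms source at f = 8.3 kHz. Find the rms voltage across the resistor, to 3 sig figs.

ω = 2πf = 52150 rad/s
X_C = 1/(ωC) = 1.20 Ω
Z = 13.3 − j1.20 Ω
|Z| = √(13.3² + 1.20²) = 13.4 Ω
I = V/|Z| = 17.0 A
V_R = I·|Z_R| = 17.0 × 13.3 = 226 V

226 V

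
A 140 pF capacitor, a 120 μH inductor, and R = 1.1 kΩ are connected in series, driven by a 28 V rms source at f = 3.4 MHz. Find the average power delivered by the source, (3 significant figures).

140 mW

ω = 2πf = 2.136e+07 rad/s
X_L = ωL = 2560 Ω
X_C = 1/(ωC) = 334 Ω
Net reactance X = X_L − X_C = 2230 Ω
Z = 1100 + j2230 Ω
|Z| = √(1100² + 2230²) = 2490 Ω
∠Z = arctan(2230/1100) = 63.7°
I = V/|Z| = 11.3 mA
P = VI cos φ = 28 × 0.0113 × cos(63.7°) = 140 mW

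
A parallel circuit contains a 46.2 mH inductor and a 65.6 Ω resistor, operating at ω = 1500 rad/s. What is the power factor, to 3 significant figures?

0.726

X_L = ωL = 69.3 Ω
Parallel: admittances add. Y = 1/R + 1/(jωL)
Y = (0.0152 − j0.0144) S
|Y| = 0.0210 S → |Z| = 1/|Y| = 47.6 Ω, ∠Z = −∠Y = 43.4°
cos φ = cos(43.4°) = 0.726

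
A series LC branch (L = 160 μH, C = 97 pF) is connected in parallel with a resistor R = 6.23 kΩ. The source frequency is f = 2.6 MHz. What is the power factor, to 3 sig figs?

ω = 2πf = 1.634e+07 rad/s
X_L = ωL = 2610 Ω
X_C = 1/(ωC) = 631 Ω
Branch 1: Z₁ = R = 6230 Ω
Branch 2 (series LC): Z₂ = j(X_L − X_C) = j1980 Ω
Parallel: Z = Z₁Z₂/(Z₁+Z₂), |Z| = 1890 Ω, ∠Z = 72.3°
cos φ = cos(72.3°) = 0.303

0.303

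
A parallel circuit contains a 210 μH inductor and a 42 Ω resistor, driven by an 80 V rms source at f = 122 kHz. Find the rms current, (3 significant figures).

ω = 2πf = 766500 rad/s
X_L = ωL = 161 Ω
Parallel: admittances add. Y = 1/R + 1/(jωL)
Y = (0.0238 − j0.00621) S
|Y| = 0.0246 S → |Z| = 1/|Y| = 40.6 Ω, ∠Z = −∠Y = 14.6°
I = V/|Z| = 80/40.6 = 1.97 A

1.97 A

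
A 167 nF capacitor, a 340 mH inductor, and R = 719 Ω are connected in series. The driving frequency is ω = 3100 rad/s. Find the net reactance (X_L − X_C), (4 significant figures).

X_L = ωL = 1054 Ω
X_C = 1/(ωC) = 1932 Ω
X = 1054 − 1932 = -877.6 Ω

-877.6 Ω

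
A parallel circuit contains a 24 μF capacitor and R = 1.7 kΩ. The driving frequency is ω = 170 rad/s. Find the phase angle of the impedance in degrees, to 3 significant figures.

X_C = 1/(ωC) = 245 Ω
Parallel: admittances add. Y = 1/R + jωC
Y = (0.000588 + j0.00408) S
|Y| = 0.00412 S → |Z| = 1/|Y| = 243 Ω, ∠Z = −∠Y = -81.8°

-81.8°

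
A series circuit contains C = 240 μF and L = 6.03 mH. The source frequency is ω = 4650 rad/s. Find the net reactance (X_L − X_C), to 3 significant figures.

X_L = ωL = 28.0 Ω
X_C = 1/(ωC) = 0.896 Ω
X = 28.0 − 0.896 = 27.1 Ω

27.1 Ω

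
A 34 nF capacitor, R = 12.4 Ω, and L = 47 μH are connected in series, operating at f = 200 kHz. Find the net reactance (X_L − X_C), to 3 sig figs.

35.7 Ω

ω = 2πf = 1.257e+06 rad/s
X_L = ωL = 59.1 Ω
X_C = 1/(ωC) = 23.4 Ω
X = 59.1 − 23.4 = 35.7 Ω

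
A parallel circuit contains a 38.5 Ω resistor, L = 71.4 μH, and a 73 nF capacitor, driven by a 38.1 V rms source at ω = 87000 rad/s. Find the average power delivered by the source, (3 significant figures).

37.7 W

X_L = ωL = 6.21 Ω
X_C = 1/(ωC) = 157 Ω
Parallel: admittances add. Y = 1/R + 1/(jωL) + jωC
Y = (0.0260 − j0.155) S
|Y| = 0.157 S → |Z| = 1/|Y| = 6.38 Ω, ∠Z = −∠Y = 80.5°
I = V/|Z| = 5.97 A
P = VI cos φ = 38.1 × 5.97 × cos(80.5°) = 37.7 W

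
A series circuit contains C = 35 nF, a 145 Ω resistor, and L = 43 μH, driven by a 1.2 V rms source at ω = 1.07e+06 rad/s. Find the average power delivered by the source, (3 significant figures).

9.76 mW

X_L = ωL = 46.0 Ω
X_C = 1/(ωC) = 26.7 Ω
Net reactance X = X_L − X_C = 19.3 Ω
Z = 145 + j19.3 Ω
|Z| = √(145² + 19.3²) = 146 Ω
∠Z = arctan(19.3/145) = 7.58°
I = V/|Z| = 8.20 mA
P = VI cos φ = 1.2 × 0.00820 × cos(7.58°) = 9.76 mW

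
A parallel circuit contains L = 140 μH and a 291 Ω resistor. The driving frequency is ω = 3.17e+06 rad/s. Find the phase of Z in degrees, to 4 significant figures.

33.25°

X_L = ωL = 443.8 Ω
Parallel: admittances add. Y = 1/R + 1/(jωL)
Y = (0.003436 − j0.002253) S
|Y| = 0.004109 S → |Z| = 1/|Y| = 243.4 Ω, ∠Z = −∠Y = 33.25°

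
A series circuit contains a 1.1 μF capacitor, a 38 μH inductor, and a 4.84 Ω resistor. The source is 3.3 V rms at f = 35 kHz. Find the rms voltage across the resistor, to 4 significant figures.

2.487 V

ω = 2πf = 219900 rad/s
X_L = ωL = 8.357 Ω
X_C = 1/(ωC) = 4.134 Ω
Net reactance X = X_L − X_C = 4.223 Ω
Z = 4.840 + j4.223 Ω
|Z| = √(4.840² + 4.223²) = 6.423 Ω
I = V/|Z| = 513.8 mA
V_R = I·|Z_R| = 0.5138 × 4.840 = 2.487 V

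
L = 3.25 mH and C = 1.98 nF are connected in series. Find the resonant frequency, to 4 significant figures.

62.74 kHz

ω₀ = 1/√(LC) = 1/√(0.00325 × 1.98e-09) = 394200 rad/s
f₀ = ω₀/(2π) = 62.74 kHz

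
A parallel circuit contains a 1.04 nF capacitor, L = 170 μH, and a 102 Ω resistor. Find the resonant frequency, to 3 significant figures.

379 kHz

ω₀ = 1/√(LC) = 1/√(0.00017 × 1.04e-09) = 2.378e+06 rad/s
f₀ = ω₀/(2π) = 379 kHz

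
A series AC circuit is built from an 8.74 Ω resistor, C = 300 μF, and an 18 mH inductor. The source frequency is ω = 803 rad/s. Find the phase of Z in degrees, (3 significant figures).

X_L = ωL = 14.5 Ω
X_C = 1/(ωC) = 4.15 Ω
Net reactance X = X_L − X_C = 10.3 Ω
Z = 8.74 + j10.3 Ω
|Z| = √(8.74² + 10.3²) = 13.5 Ω
∠Z = arctan(10.3/8.74) = 49.7°

49.7°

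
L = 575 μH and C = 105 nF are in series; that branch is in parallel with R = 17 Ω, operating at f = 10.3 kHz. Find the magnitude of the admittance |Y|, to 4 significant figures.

59.52 mS

ω = 2πf = 64720 rad/s
X_L = ωL = 37.21 Ω
X_C = 1/(ωC) = 147.2 Ω
Branch 1: Z₁ = R = 17.00 Ω
Branch 2 (series LC): Z₂ = j(X_L − X_C) = −j109.9 Ω
Parallel: Z = Z₁Z₂/(Z₁+Z₂), |Z| = 16.80 Ω, ∠Z = -8.789°
|Y| = 1/|Z| = 59.52 mS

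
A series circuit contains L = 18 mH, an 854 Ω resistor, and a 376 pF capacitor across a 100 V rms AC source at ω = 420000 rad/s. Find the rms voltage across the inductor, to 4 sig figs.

X_L = ωL = 7560 Ω
X_C = 1/(ωC) = 6332 Ω
Net reactance X = X_L − X_C = 1228 Ω
Z = 854.0 + j1228 Ω
|Z| = √(854.0² + 1228²) = 1495 Ω
I = V/|Z| = 66.87 mA
V_L = I·|Z_L| = 0.06687 × 7560 = 505.5 V

505.5 V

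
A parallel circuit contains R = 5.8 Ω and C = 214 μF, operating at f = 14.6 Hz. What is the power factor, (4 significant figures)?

ω = 2πf = 91.73 rad/s
X_C = 1/(ωC) = 50.94 Ω
Parallel: admittances add. Y = 1/R + jωC
Y = (0.1724 + j0.01963) S
|Y| = 0.1735 S → |Z| = 1/|Y| = 5.763 Ω, ∠Z = −∠Y = -6.496°
cos φ = cos(-6.496°) = 0.9936

0.9936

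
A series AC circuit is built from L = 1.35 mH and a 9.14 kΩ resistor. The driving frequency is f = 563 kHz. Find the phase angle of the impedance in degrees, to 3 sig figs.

ω = 2πf = 3.537e+06 rad/s
X_L = ωL = 4780 Ω
Z = 9140 + j4780 Ω
|Z| = √(9140² + 4780²) = 10300 Ω
∠Z = arctan(4780/9140) = 27.6°

27.6°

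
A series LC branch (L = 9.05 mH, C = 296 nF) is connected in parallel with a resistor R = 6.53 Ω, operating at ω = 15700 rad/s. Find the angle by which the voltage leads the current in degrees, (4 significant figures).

X_L = ωL = 142.1 Ω
X_C = 1/(ωC) = 215.2 Ω
Branch 1: Z₁ = R = 6.530 Ω
Branch 2 (series LC): Z₂ = j(X_L − X_C) = −j73.10 Ω
Parallel: Z = Z₁Z₂/(Z₁+Z₂), |Z| = 6.504 Ω, ∠Z = -5.105°

-5.105°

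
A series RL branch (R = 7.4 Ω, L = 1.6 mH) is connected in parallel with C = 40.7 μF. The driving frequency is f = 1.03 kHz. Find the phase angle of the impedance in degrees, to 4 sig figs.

ω = 2πf = 6472 rad/s
X_L = ωL = 10.35 Ω
X_C = 1/(ωC) = 3.797 Ω
Branch 1 (R+jX_L): Z₁ = 7.400 + j10.35 Ω, |Z₁| = 12.73 Ω
Branch 2 (−jX_C): Z₂ = −j3.797 Ω
Parallel: Z = Z₁Z₂/(Z₁+Z₂), |Z| = 4.887 Ω, ∠Z = -77.10°

-77.10°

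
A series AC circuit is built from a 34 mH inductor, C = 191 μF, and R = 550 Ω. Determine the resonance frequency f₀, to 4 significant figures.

ω₀ = 1/√(LC) = 1/√(0.034 × 0.000191) = 392.4 rad/s
f₀ = ω₀/(2π) = 62.45 Hz

62.45 Hz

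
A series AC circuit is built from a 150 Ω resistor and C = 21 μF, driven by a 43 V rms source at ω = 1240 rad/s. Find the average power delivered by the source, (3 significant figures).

11.6 W

X_C = 1/(ωC) = 38.4 Ω
Z = 150 − j38.4 Ω
|Z| = √(150² + 38.4²) = 155 Ω
∠Z = arctan(-38.4/150) = -14.4°
I = V/|Z| = 278 mA
P = VI cos φ = 43 × 0.278 × cos(-14.4°) = 11.6 W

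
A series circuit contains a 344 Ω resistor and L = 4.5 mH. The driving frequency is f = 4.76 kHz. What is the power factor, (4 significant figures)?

ω = 2πf = 29910 rad/s
X_L = ωL = 134.6 Ω
Z = 344.0 + j134.6 Ω
|Z| = √(344.0² + 134.6²) = 369.4 Ω
∠Z = arctan(134.6/344.0) = 21.37°
cos φ = cos(21.37°) = 0.9313

0.9313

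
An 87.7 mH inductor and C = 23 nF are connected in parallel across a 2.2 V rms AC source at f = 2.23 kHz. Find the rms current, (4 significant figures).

1.081 mA

ω = 2πf = 14010 rad/s
X_L = ωL = 1229 Ω
X_C = 1/(ωC) = 3103 Ω
Parallel: admittances add. Y = 1/(jωL) + jωC
Y = (0 − j0.0004915) S
|Y| = 0.0004915 S → |Z| = 1/|Y| = 2034 Ω, ∠Z = −∠Y = 90.00°
I = V/|Z| = 2.2/2034 = 1.081 mA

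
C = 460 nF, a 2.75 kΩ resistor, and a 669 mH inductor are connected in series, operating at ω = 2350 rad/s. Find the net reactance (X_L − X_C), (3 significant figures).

647 Ω

X_L = ωL = 1570 Ω
X_C = 1/(ωC) = 925 Ω
X = 1570 − 925 = 647 Ω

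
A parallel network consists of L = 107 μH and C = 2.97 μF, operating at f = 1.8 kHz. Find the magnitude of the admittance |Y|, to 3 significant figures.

ω = 2πf = 11310 rad/s
X_L = ωL = 1.21 Ω
X_C = 1/(ωC) = 29.8 Ω
Parallel: admittances add. Y = 1/(jωL) + jωC
Y = (0 − j0.793) S
|Y| = 0.793 S → |Z| = 1/|Y| = 1.26 Ω, ∠Z = −∠Y = 90.0°

793 mS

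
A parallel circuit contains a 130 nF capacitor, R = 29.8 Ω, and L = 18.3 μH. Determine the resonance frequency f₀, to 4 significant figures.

103.2 kHz

ω₀ = 1/√(LC) = 1/√(1.83e-05 × 1.3e-07) = 648300 rad/s
f₀ = ω₀/(2π) = 103.2 kHz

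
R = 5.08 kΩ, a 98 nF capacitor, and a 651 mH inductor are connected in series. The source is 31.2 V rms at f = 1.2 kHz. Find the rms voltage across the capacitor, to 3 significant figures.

6.81 V

ω = 2πf = 7540 rad/s
X_L = ωL = 4910 Ω
X_C = 1/(ωC) = 1350 Ω
Net reactance X = X_L − X_C = 3560 Ω
Z = 5080 + j3560 Ω
|Z| = √(5080² + 3560²) = 6200 Ω
I = V/|Z| = 5.03 mA
V_C = I·|Z_C| = 0.00503 × 1350 = 6.81 V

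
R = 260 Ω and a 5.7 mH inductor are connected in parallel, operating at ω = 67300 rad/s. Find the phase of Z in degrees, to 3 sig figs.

X_L = ωL = 384 Ω
Parallel: admittances add. Y = 1/R + 1/(jωL)
Y = (0.00385 − j0.00261) S
|Y| = 0.00465 S → |Z| = 1/|Y| = 215 Ω, ∠Z = −∠Y = 34.1°

34.1°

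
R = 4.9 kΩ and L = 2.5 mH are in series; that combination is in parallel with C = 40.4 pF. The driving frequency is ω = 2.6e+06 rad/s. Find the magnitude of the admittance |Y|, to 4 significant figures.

X_L = ωL = 6500 Ω
X_C = 1/(ωC) = 9520 Ω
Branch 1 (R+jX_L): Z₁ = 4900 + j6500 Ω, |Z₁| = 8140 Ω
Branch 2 (−jX_C): Z₂ = −j9520 Ω
Parallel: Z = Z₁Z₂/(Z₁+Z₂), |Z| = 13460 Ω, ∠Z = -5.362°
|Y| = 1/|Z| = 74.28 μS

74.28 μS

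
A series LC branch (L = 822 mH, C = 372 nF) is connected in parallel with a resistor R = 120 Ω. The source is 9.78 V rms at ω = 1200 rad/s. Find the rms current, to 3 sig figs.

X_L = ωL = 986 Ω
X_C = 1/(ωC) = 2240 Ω
Branch 1: Z₁ = R = 120 Ω
Branch 2 (series LC): Z₂ = j(X_L − X_C) = −j1250 Ω
Parallel: Z = Z₁Z₂/(Z₁+Z₂), |Z| = 119 Ω, ∠Z = -5.47°
I = V/|Z| = 9.78/119 = 81.9 mA

81.9 mA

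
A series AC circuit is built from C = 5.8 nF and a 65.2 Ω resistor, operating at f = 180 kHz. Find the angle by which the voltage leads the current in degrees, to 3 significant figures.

-66.8°

ω = 2πf = 1.131e+06 rad/s
X_C = 1/(ωC) = 152 Ω
Z = 65.2 − j152 Ω
|Z| = √(65.2² + 152²) = 166 Ω
∠Z = arctan(-152/65.2) = -66.8°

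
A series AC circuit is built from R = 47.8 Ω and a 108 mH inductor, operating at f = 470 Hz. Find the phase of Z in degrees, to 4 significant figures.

81.48°

ω = 2πf = 2953 rad/s
X_L = ωL = 318.9 Ω
Z = 47.80 + j318.9 Ω
|Z| = √(47.80² + 318.9²) = 322.5 Ω
∠Z = arctan(318.9/47.80) = 81.48°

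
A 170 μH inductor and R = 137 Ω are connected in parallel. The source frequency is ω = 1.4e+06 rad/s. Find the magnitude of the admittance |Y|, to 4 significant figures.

X_L = ωL = 238.0 Ω
Parallel: admittances add. Y = 1/R + 1/(jωL)
Y = (0.007299 − j0.004202) S
|Y| = 0.008422 S → |Z| = 1/|Y| = 118.7 Ω, ∠Z = −∠Y = 29.93°

8.422 mS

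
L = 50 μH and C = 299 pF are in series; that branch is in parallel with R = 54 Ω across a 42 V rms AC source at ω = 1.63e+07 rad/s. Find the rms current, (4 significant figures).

780.8 mA

X_L = ωL = 815.0 Ω
X_C = 1/(ωC) = 205.2 Ω
Branch 1: Z₁ = R = 54.00 Ω
Branch 2 (series LC): Z₂ = j(X_L − X_C) = j609.8 Ω
Parallel: Z = Z₁Z₂/(Z₁+Z₂), |Z| = 53.79 Ω, ∠Z = 5.060°
I = V/|Z| = 42/53.79 = 780.8 mA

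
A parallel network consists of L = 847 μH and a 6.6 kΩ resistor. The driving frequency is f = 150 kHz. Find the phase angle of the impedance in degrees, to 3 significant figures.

ω = 2πf = 942500 rad/s
X_L = ωL = 798 Ω
Parallel: admittances add. Y = 1/R + 1/(jωL)
Y = (0.000152 − j0.00125) S
|Y| = 0.00126 S → |Z| = 1/|Y| = 793 Ω, ∠Z = −∠Y = 83.1°

83.1°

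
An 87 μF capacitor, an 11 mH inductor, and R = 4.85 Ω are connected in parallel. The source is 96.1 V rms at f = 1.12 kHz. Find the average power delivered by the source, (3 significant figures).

ω = 2πf = 7037 rad/s
X_L = ωL = 77.4 Ω
X_C = 1/(ωC) = 1.63 Ω
Parallel: admittances add. Y = 1/R + 1/(jωL) + jωC
Y = (0.206 + j0.599) S
|Y| = 0.634 S → |Z| = 1/|Y| = 1.58 Ω, ∠Z = −∠Y = -71.0°
I = V/|Z| = 60.9 A
P = VI cos φ = 96.1 × 60.9 × cos(-71.0°) = 1.90 kW

1.90 kW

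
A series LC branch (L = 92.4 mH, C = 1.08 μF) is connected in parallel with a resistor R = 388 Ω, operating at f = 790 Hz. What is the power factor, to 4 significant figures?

0.5742

ω = 2πf = 4964 rad/s
X_L = ωL = 458.6 Ω
X_C = 1/(ωC) = 186.5 Ω
Branch 1: Z₁ = R = 388.0 Ω
Branch 2 (series LC): Z₂ = j(X_L − X_C) = j272.1 Ω
Parallel: Z = Z₁Z₂/(Z₁+Z₂), |Z| = 222.8 Ω, ∠Z = 54.96°
cos φ = cos(54.96°) = 0.5742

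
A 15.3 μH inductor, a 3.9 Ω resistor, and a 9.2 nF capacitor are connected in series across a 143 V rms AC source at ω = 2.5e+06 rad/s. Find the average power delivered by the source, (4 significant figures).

X_L = ωL = 38.25 Ω
X_C = 1/(ωC) = 43.48 Ω
Net reactance X = X_L − X_C = -5.228 Ω
Z = 3.900 − j5.228 Ω
|Z| = √(3.900² + 5.228²) = 6.523 Ω
∠Z = arctan(-5.228/3.900) = -53.28°
I = V/|Z| = 21.92 A
P = VI cos φ = 143 × 21.92 × cos(-53.28°) = 1.875 kW

1.875 kW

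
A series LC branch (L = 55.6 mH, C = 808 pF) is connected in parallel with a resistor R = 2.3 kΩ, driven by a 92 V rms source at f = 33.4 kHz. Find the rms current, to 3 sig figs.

43.1 mA

ω = 2πf = 209900 rad/s
X_L = ωL = 11700 Ω
X_C = 1/(ωC) = 5900 Ω
Branch 1: Z₁ = R = 2300 Ω
Branch 2 (series LC): Z₂ = j(X_L − X_C) = j5770 Ω
Parallel: Z = Z₁Z₂/(Z₁+Z₂), |Z| = 2140 Ω, ∠Z = 21.7°
I = V/|Z| = 92/2140 = 43.1 mA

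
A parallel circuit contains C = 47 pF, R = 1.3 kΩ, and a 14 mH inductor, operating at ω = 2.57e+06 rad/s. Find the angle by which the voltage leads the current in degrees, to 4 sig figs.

X_L = ωL = 35980 Ω
X_C = 1/(ωC) = 8279 Ω
Parallel: admittances add. Y = 1/R + 1/(jωL) + jωC
Y = (0.0007692 + j9.3e-05) S
|Y| = 0.0007748 S → |Z| = 1/|Y| = 1291 Ω, ∠Z = −∠Y = -6.893°

-6.893°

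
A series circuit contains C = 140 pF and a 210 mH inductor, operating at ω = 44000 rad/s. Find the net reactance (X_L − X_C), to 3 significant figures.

X_L = ωL = 9240 Ω
X_C = 1/(ωC) = 162000 Ω
X = 9240 − 162000 = -153000 Ω

-153000 Ω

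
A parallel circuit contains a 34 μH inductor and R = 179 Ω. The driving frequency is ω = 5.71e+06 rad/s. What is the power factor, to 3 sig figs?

0.735

X_L = ωL = 194 Ω
Parallel: admittances add. Y = 1/R + 1/(jωL)
Y = (0.00559 − j0.00515) S
|Y| = 0.00760 S → |Z| = 1/|Y| = 132 Ω, ∠Z = −∠Y = 42.7°
cos φ = cos(42.7°) = 0.735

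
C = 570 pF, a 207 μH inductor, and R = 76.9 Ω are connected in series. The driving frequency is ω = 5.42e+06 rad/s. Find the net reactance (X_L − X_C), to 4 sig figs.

X_L = ωL = 1122 Ω
X_C = 1/(ωC) = 323.7 Ω
X = 1122 − 323.7 = 798.3 Ω

798.3 Ω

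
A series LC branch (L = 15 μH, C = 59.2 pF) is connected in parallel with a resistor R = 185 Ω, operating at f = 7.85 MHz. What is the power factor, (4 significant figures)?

ω = 2πf = 4.932e+07 rad/s
X_L = ωL = 739.8 Ω
X_C = 1/(ωC) = 342.5 Ω
Branch 1: Z₁ = R = 185.0 Ω
Branch 2 (series LC): Z₂ = j(X_L − X_C) = j397.4 Ω
Parallel: Z = Z₁Z₂/(Z₁+Z₂), |Z| = 167.7 Ω, ∠Z = 24.96°
cos φ = cos(24.96°) = 0.9066

0.9066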